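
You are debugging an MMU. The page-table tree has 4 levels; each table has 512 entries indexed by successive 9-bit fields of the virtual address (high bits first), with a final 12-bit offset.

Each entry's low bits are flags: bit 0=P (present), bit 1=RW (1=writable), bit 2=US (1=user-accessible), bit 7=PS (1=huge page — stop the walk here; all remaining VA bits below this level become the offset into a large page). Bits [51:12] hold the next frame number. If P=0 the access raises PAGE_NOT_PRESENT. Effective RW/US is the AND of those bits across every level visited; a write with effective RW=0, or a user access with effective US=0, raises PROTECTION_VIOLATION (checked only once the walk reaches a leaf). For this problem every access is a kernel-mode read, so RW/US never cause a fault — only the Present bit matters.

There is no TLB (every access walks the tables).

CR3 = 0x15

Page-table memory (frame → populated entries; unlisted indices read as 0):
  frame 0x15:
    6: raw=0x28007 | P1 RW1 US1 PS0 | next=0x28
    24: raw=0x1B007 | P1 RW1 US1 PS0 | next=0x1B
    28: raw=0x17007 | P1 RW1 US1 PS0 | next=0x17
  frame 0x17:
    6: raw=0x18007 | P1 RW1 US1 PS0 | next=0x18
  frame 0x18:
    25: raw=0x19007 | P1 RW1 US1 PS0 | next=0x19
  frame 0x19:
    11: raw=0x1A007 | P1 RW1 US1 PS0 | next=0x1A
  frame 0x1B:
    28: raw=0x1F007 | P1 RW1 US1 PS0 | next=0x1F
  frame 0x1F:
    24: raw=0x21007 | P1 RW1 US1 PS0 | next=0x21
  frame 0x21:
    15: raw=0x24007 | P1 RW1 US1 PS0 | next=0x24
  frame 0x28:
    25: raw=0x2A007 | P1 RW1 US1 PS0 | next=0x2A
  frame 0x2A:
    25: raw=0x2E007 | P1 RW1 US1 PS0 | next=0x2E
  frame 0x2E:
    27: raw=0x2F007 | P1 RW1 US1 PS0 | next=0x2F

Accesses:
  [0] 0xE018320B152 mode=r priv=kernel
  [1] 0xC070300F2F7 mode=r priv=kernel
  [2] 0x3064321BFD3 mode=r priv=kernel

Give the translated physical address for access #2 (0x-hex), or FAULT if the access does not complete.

Walk each access:
#0 VA=0xE018320B152 (r,kernel):
  L0 @0x15[28] → 0x17007  P=1,RW=1,US=1,PS=0
  L1 @0x17[6] → 0x18007  P=1,RW=1,US=1,PS=0
  L2 @0x18[25] → 0x19007  P=1,RW=1,US=1,PS=0
  L3 @0x19[11] → 0x1A007  P=1,RW=1,US=1,PS=0
  ⇒ phys 0x1A152  [4 reads]
#1 VA=0xC070300F2F7 (r,kernel):
  L0 @0x15[24] → 0x1B007  P=1,RW=1,US=1,PS=0
  L1 @0x1B[28] → 0x1F007  P=1,RW=1,US=1,PS=0
  L2 @0x1F[24] → 0x21007  P=1,RW=1,US=1,PS=0
  L3 @0x21[15] → 0x24007  P=1,RW=1,US=1,PS=0
  ⇒ phys 0x242F7  [4 reads]
#2 VA=0x3064321BFD3 (r,kernel):
  L0 @0x15[6] → 0x28007  P=1,RW=1,US=1,PS=0
  L1 @0x28[25] → 0x2A007  P=1,RW=1,US=1,PS=0
  L2 @0x2A[25] → 0x2E007  P=1,RW=1,US=1,PS=0
  L3 @0x2E[27] → 0x2F007  P=1,RW=1,US=1,PS=0
  ⇒ phys 0x2FFD3  [4 reads]

Access #2 PA: 0x2FFD3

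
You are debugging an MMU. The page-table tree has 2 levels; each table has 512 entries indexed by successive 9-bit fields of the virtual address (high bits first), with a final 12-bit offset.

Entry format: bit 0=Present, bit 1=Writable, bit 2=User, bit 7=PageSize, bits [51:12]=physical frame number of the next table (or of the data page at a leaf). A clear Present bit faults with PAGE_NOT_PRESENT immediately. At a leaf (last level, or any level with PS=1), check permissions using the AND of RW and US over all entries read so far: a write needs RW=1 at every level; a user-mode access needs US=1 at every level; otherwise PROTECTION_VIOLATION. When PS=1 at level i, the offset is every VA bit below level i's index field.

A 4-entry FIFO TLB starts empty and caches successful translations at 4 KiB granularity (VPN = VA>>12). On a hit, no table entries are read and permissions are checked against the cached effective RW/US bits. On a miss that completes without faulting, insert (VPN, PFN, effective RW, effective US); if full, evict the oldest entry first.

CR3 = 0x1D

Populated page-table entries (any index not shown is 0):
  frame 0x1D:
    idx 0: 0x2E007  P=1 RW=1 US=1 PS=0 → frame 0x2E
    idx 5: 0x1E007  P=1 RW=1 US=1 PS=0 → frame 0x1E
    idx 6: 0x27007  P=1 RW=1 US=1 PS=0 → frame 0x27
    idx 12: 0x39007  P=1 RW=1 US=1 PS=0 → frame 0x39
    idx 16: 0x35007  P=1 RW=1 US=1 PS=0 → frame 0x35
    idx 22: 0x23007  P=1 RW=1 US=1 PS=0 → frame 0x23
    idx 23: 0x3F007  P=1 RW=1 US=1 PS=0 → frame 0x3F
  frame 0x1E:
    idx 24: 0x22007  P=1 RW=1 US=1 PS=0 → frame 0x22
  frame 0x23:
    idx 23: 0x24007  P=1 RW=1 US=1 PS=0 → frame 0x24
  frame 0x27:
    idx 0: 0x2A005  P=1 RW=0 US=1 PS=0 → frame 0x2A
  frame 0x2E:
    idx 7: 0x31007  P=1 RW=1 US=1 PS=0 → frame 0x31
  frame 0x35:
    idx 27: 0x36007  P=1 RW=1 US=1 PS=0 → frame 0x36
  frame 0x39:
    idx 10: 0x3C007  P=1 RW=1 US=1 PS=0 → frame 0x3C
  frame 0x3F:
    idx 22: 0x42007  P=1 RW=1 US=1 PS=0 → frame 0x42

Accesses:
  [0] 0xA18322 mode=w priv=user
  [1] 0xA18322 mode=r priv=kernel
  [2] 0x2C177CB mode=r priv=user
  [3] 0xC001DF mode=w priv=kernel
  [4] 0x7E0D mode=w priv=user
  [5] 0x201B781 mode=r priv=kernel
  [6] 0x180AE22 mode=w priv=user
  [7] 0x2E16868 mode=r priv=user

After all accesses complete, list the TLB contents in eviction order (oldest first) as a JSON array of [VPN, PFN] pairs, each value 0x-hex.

Trace:
#0 VA=0xA18322 (w,user):
  L0 @0x1D[5] → 0x1E007  P=1,RW=1,US=1,PS=0
  L1 @0x1E[24] → 0x22007  P=1,RW=1,US=1,PS=0
  → PA=0x22322  (2 entries read)
#1 VA=0xA18322 (r,kernel):
  TLB hit vpn=0xA18 → PA=0x22322
#2 VA=0x2C177CB (r,user):
  L0 @0x1D[22] → 0x23007  P=1,RW=1,US=1,PS=0
  L1 @0x23[23] → 0x24007  P=1,RW=1,US=1,PS=0
  → PA=0x247CB  (2 entries read)
#3 VA=0xC001DF (w,kernel):
  L0 @0x1D[6] → 0x27007  P=1,RW=1,US=1,PS=0
  L1 @0x27[0] → 0x2A005  P=1,RW=0,US=1,PS=0
  ⇒ fault: PROTECTION_VIOLATION  — 2 lookups
#4 VA=0x7E0D (w,user):
  L0 @0x1D[0] → 0x2E007  P=1,RW=1,US=1,PS=0
  L1 @0x2E[7] → 0x31007  P=1,RW=1,US=1,PS=0
  → PA=0x31E0D  (2 entries read)
#5 VA=0x201B781 (r,kernel):
  L0 @0x1D[16] → 0x35007  P=1,RW=1,US=1,PS=0
  L1 @0x35[27] → 0x36007  P=1,RW=1,US=1,PS=0
  → PA=0x36781  (2 entries read)
#6 VA=0x180AE22 (w,user):
  L0 @0x1D[12] → 0x39007  P=1,RW=1,US=1,PS=0
  L1 @0x39[10] → 0x3C007  P=1,RW=1,US=1,PS=0
  → PA=0x3CE22  (2 entries read)
#7 VA=0x2E16868 (r,user):
  L0 @0x1D[23] → 0x3F007  P=1,RW=1,US=1,PS=0
  L1 @0x3F[22] → 0x42007  P=1,RW=1,US=1,PS=0
  → PA=0x42868  (2 entries read)

TLB: [["0x7", "0x31"], ["0x201B", "0x36"], ["0x180A", "0x3C"], ["0x2E16", "0x42"]]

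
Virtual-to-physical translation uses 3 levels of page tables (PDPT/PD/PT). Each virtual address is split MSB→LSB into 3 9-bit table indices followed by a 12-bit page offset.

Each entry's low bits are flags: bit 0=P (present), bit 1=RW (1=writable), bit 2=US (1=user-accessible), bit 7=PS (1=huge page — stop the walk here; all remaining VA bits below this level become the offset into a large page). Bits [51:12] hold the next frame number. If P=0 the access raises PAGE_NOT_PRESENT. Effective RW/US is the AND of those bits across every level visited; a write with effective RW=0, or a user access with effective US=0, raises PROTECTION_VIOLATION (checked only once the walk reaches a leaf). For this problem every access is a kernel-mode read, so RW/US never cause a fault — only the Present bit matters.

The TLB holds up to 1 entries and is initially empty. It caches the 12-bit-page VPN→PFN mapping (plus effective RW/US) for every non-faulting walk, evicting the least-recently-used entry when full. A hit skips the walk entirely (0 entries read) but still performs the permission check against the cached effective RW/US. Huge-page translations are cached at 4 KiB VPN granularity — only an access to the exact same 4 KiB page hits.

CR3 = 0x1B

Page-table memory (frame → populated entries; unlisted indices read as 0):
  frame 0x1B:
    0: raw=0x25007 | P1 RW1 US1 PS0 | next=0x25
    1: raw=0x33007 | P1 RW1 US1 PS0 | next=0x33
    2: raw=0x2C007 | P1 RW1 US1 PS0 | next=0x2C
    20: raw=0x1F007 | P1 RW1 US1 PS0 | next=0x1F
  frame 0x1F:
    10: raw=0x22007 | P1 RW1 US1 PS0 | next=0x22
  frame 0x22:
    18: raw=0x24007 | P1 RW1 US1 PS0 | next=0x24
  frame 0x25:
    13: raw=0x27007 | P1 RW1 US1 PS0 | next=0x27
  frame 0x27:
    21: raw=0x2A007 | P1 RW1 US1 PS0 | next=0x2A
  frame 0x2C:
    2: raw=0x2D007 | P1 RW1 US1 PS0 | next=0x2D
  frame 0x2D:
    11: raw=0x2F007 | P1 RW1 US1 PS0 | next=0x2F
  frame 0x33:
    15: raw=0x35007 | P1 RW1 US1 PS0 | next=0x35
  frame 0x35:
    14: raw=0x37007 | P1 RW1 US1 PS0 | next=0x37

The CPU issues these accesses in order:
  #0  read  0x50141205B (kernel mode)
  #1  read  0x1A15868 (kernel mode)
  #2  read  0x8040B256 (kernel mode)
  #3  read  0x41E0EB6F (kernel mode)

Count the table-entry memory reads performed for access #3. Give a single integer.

Trace:
#0 VA=0x50141205B (r,kernel):
  L0 @0x1B[20] → 0x1F007  P=1,RW=1,US=1,PS=0
  L1 @0x1F[10] → 0x22007  P=1,RW=1,US=1,PS=0
  L2 @0x22[18] → 0x24007  P=1,RW=1,US=1,PS=0
  → PA=0x2405B  (3 entries read)
#1 VA=0x1A15868 (r,kernel):
  L0 @0x1B[0] → 0x25007  P=1,RW=1,US=1,PS=0
  L1 @0x25[13] → 0x27007  P=1,RW=1,US=1,PS=0
  L2 @0x27[21] → 0x2A007  P=1,RW=1,US=1,PS=0
  → PA=0x2A868  (3 entries read)
#2 VA=0x8040B256 (r,kernel):
  L0 @0x1B[2] → 0x2C007  P=1,RW=1,US=1,PS=0
  L1 @0x2C[2] → 0x2D007  P=1,RW=1,US=1,PS=0
  L2 @0x2D[11] → 0x2F007  P=1,RW=1,US=1,PS=0
  → PA=0x2F256  (3 entries read)
#3 VA=0x41E0EB6F (r,kernel):
  L0 @0x1B[1] → 0x33007  P=1,RW=1,US=1,PS=0
  L1 @0x33[15] → 0x35007  P=1,RW=1,US=1,PS=0
  L2 @0x35[14] → 0x37007  P=1,RW=1,US=1,PS=0
  → PA=0x37B6F  (3 entries read)

Entries read for #3: 3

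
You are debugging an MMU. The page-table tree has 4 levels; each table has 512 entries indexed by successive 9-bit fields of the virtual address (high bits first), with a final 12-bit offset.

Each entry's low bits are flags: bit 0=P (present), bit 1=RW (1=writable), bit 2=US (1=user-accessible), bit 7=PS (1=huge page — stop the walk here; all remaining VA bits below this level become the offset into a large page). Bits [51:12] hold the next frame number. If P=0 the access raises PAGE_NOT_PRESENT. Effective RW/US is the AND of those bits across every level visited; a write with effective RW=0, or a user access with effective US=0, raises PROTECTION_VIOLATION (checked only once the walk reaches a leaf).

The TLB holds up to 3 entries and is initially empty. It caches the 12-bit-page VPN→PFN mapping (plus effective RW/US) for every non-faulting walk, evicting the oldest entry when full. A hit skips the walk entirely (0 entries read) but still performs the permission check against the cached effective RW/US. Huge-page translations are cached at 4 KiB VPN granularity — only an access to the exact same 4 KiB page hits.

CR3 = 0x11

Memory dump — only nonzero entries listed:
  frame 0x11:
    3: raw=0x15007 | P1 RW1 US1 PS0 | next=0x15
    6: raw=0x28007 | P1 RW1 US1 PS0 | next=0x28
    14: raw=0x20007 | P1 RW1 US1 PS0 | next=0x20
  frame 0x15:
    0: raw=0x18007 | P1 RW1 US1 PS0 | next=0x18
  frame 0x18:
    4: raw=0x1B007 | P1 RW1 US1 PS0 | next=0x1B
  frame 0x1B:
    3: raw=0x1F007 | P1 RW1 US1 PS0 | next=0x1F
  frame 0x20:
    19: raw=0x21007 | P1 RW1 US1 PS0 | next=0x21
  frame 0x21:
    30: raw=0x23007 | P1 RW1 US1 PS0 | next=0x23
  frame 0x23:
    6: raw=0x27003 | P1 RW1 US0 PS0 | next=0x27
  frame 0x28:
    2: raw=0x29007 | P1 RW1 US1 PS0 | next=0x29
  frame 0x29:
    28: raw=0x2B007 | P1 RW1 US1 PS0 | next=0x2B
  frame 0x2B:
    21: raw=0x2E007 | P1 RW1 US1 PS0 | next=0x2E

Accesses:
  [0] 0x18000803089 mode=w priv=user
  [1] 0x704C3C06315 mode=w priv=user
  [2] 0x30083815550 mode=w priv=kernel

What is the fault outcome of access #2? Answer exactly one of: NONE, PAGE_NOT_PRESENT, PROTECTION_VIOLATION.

Trace:
#0 VA=0x18000803089 (w,user):
  L0 @0x11[3] → 0x15007  P=1,RW=1,US=1,PS=0
  L1 @0x15[0] → 0x18007  P=1,RW=1,US=1,PS=0
  L2 @0x18[4] → 0x1B007  P=1,RW=1,US=1,PS=0
  L3 @0x1B[3] → 0x1F007  P=1,RW=1,US=1,PS=0
  → PA=0x1F089  (4 entries read)
#1 VA=0x704C3C06315 (w,user):
  L0 @0x11[14] → 0x20007  P=1,RW=1,US=1,PS=0
  L1 @0x20[19] → 0x21007  P=1,RW=1,US=1,PS=0
  L2 @0x21[30] → 0x23007  P=1,RW=1,US=1,PS=0
  L3 @0x23[6] → 0x27003  P=1,RW=1,US=0,PS=0
  ✗ PROTECTION_VIOLATION  [4 reads]
#2 VA=0x30083815550 (w,kernel):
  L0 @0x11[6] → 0x28007  P=1,RW=1,US=1,PS=0
  L1 @0x28[2] → 0x29007  P=1,RW=1,US=1,PS=0
  L2 @0x29[28] → 0x2B007  P=1,RW=1,US=1,PS=0
  L3 @0x2B[21] → 0x2E007  P=1,RW=1,US=1,PS=0
  → PA=0x2E550  (4 entries read)

Access #2 fault: NONE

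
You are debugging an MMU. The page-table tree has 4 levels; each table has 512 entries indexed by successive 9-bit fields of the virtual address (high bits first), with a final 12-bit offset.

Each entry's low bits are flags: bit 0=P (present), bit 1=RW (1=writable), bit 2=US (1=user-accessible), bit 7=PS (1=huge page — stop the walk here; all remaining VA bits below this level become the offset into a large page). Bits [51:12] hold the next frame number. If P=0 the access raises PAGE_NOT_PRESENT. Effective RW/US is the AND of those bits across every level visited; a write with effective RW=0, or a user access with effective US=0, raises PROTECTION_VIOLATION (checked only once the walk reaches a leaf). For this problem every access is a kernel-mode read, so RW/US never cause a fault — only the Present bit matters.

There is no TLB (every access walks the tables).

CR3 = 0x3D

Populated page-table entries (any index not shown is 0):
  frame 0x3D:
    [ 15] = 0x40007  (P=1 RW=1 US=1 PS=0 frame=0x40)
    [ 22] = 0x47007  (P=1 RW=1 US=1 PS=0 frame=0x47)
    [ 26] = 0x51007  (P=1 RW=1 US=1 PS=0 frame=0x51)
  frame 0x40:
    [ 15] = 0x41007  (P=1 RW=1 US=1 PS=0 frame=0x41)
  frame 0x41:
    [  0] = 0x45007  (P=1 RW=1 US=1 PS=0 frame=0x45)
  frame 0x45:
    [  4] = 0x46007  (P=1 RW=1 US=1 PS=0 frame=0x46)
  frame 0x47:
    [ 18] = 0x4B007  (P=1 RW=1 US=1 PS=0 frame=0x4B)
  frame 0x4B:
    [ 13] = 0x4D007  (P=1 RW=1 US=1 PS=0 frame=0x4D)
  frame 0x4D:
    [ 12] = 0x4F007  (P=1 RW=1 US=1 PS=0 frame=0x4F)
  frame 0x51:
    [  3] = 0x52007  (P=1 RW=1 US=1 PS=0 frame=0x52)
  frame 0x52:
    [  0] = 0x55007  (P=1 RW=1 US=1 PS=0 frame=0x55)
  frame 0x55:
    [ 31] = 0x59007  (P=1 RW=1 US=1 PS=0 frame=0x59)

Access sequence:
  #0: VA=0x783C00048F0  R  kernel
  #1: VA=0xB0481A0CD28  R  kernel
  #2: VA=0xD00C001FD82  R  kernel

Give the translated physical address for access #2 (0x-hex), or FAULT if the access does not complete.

Walk each access:
#0 VA=0x783C00048F0 (r,kernel):
  [0] read 0x3D idx=15: raw=0x40007 flags P=1 W=1 U=1 S=0
  [1] read 0x40 idx=15: raw=0x41007 flags P=1 W=1 U=1 S=0
  [2] read 0x41 idx=0: raw=0x45007 flags P=1 W=1 U=1 S=0
  [3] read 0x45 idx=4: raw=0x46007 flags P=1 W=1 U=1 S=0
  → PA=0x468F0  (4 entries read)
#1 VA=0xB0481A0CD28 (r,kernel):
  [0] read 0x3D idx=22: raw=0x47007 flags P=1 W=1 U=1 S=0
  [1] read 0x47 idx=18: raw=0x4B007 flags P=1 W=1 U=1 S=0
  [2] read 0x4B idx=13: raw=0x4D007 flags P=1 W=1 U=1 S=0
  [3] read 0x4D idx=12: raw=0x4F007 flags P=1 W=1 U=1 S=0
  → PA=0x4FD28  (4 entries read)
#2 VA=0xD00C001FD82 (r,kernel):
  [0] read 0x3D idx=26: raw=0x51007 flags P=1 W=1 U=1 S=0
  [1] read 0x51 idx=3: raw=0x52007 flags P=1 W=1 U=1 S=0
  [2] read 0x52 idx=0: raw=0x55007 flags P=1 W=1 U=1 S=0
  [3] read 0x55 idx=31: raw=0x59007 flags P=1 W=1 U=1 S=0
  → PA=0x59D82  (4 entries read)

Access #2 PA: 0x59D82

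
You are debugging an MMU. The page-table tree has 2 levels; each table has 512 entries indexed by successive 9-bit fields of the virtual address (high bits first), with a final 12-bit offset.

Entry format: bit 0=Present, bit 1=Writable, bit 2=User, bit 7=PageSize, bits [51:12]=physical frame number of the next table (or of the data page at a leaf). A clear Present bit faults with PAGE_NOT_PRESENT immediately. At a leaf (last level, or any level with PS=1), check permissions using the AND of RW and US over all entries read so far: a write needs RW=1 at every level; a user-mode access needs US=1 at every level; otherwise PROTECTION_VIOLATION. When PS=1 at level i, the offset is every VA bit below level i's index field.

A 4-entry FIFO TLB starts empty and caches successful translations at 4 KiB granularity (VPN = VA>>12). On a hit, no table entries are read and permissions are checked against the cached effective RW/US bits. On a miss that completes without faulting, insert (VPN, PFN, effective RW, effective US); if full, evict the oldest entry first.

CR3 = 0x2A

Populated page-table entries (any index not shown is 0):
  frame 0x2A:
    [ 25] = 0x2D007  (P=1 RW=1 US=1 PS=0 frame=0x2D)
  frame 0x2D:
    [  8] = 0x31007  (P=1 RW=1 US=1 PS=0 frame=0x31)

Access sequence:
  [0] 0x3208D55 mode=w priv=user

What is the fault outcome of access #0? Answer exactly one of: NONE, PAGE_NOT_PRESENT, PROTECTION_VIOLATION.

Trace:
#0 VA=0x3208D55 (w,user):
  L0: frame=0x2A idx=25 entry=0x2D007 [P=1 RW=1 US=1 PS=0]
  L1: frame=0x2D idx=8 entry=0x31007 [P=1 RW=1 US=1 PS=0]
  ✓ 0x31D55  — 2 lookups

Access #0 fault: NONE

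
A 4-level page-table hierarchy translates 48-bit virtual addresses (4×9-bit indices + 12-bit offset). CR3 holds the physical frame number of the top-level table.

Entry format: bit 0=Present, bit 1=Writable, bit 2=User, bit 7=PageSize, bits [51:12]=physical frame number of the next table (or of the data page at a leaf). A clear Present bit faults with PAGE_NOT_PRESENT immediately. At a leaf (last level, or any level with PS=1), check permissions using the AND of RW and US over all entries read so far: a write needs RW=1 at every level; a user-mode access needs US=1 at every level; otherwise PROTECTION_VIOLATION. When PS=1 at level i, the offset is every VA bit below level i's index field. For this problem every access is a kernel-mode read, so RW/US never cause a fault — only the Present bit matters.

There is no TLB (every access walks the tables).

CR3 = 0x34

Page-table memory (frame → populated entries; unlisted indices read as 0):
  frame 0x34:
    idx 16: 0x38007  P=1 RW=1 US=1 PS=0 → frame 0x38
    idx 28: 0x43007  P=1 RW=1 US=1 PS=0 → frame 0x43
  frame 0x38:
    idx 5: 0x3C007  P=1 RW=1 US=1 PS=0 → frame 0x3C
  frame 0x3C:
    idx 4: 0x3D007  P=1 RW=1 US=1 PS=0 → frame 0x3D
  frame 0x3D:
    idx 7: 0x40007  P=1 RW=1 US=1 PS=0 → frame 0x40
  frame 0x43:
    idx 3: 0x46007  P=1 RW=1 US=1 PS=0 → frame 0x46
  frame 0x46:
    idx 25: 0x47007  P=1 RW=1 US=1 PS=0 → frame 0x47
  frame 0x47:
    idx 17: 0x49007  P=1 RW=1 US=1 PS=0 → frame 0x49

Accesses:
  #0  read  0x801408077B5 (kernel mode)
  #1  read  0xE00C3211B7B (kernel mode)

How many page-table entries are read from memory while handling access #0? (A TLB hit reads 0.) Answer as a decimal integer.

Per-access translation:
#0 VA=0x801408077B5 (r,kernel):
  L0: frame=0x34 idx=16 entry=0x38007 [P=1 RW=1 US=1 PS=0]
  L1: frame=0x38 idx=5 entry=0x3C007 [P=1 RW=1 US=1 PS=0]
  L2: frame=0x3C idx=4 entry=0x3D007 [P=1 RW=1 US=1 PS=0]
  L3: frame=0x3D idx=7 entry=0x40007 [P=1 RW=1 US=1 PS=0]
  ✓ 0x407B5  — 4 lookups
#1 VA=0xE00C3211B7B (r,kernel):
  L0: frame=0x34 idx=28 entry=0x43007 [P=1 RW=1 US=1 PS=0]
  L1: frame=0x43 idx=3 entry=0x46007 [P=1 RW=1 US=1 PS=0]
  L2: frame=0x46 idx=25 entry=0x47007 [P=1 RW=1 US=1 PS=0]
  L3: frame=0x47 idx=17 entry=0x49007 [P=1 RW=1 US=1 PS=0]
  ✓ 0x49B7B  — 4 lookups

Entries read for #0: 4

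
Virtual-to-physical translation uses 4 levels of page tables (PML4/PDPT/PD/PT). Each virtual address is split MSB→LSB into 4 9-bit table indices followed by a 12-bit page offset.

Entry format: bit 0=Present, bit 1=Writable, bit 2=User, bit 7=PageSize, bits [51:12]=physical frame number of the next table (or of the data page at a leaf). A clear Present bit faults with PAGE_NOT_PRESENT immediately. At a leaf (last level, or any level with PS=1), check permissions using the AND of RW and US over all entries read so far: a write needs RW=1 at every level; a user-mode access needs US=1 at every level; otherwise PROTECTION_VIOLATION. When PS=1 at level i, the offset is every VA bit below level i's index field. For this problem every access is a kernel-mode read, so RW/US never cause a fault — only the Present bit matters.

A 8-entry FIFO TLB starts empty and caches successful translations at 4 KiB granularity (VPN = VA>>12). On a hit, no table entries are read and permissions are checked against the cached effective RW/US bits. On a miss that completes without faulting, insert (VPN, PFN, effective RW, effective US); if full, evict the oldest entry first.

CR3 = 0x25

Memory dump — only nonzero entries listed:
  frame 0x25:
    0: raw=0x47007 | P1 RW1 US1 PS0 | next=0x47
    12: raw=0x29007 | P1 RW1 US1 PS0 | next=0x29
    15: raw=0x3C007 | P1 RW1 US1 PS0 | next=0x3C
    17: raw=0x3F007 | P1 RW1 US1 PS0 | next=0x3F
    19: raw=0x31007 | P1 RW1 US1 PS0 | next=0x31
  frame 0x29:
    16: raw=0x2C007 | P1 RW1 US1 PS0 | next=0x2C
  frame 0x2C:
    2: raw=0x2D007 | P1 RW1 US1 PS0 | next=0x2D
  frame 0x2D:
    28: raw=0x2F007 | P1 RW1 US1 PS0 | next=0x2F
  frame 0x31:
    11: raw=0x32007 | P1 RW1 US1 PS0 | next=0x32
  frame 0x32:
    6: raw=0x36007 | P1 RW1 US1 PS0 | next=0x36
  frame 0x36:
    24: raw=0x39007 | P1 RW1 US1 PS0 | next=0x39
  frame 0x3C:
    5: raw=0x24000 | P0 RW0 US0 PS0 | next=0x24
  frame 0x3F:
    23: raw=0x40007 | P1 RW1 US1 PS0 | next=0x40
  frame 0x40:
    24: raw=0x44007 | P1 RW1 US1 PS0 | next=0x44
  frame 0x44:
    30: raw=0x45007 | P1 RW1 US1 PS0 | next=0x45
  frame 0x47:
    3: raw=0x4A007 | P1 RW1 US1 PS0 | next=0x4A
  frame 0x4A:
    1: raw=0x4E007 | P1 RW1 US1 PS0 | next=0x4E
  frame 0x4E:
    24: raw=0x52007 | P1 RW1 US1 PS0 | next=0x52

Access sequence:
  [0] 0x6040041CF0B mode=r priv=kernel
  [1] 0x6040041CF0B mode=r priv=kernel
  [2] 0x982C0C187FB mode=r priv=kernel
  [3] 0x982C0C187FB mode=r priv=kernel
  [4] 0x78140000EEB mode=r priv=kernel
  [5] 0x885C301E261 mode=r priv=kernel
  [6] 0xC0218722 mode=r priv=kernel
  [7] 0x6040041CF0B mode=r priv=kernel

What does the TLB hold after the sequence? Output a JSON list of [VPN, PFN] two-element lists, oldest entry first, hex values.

Per-access translation:
#0 VA=0x6040041CF0B (r,kernel):
  [0] read 0x25 idx=12: raw=0x29007 flags P=1 W=1 U=1 S=0
  [1] read 0x29 idx=16: raw=0x2C007 flags P=1 W=1 U=1 S=0
  [2] read 0x2C idx=2: raw=0x2D007 flags P=1 W=1 U=1 S=0
  [3] read 0x2D idx=28: raw=0x2F007 flags P=1 W=1 U=1 S=0
  → PA=0x2FF0B  (4 entries read)
#1 VA=0x6040041CF0B (r,kernel):
  TLB hit vpn=0x6040041C → PA=0x2FF0B
#2 VA=0x982C0C187FB (r,kernel):
  [0] read 0x25 idx=19: raw=0x31007 flags P=1 W=1 U=1 S=0
  [1] read 0x31 idx=11: raw=0x32007 flags P=1 W=1 U=1 S=0
  [2] read 0x32 idx=6: raw=0x36007 flags P=1 W=1 U=1 S=0
  [3] read 0x36 idx=24: raw=0x39007 flags P=1 W=1 U=1 S=0
  → PA=0x397FB  (4 entries read)
#3 VA=0x982C0C187FB (r,kernel):
  TLB hit vpn=0x982C0C18 → PA=0x397FB
#4 VA=0x78140000EEB (r,kernel):
  [0] read 0x25 idx=15: raw=0x3C007 flags P=1 W=1 U=1 S=0
  [1] read 0x3C idx=5: raw=0x24000 flags P=0 W=0 U=0 S=0
  ⇒ fault: PAGE_NOT_PRESENT  — 2 lookups
#5 VA=0x885C301E261 (r,kernel):
  [0] read 0x25 idx=17: raw=0x3F007 flags P=1 W=1 U=1 S=0
  [1] read 0x3F idx=23: raw=0x40007 flags P=1 W=1 U=1 S=0
  [2] read 0x40 idx=24: raw=0x44007 flags P=1 W=1 U=1 S=0
  [3] read 0x44 idx=30: raw=0x45007 flags P=1 W=1 U=1 S=0
  → PA=0x45261  (4 entries read)
#6 VA=0xC0218722 (r,kernel):
  [0] read 0x25 idx=0: raw=0x47007 flags P=1 W=1 U=1 S=0
  [1] read 0x47 idx=3: raw=0x4A007 flags P=1 W=1 U=1 S=0
  [2] read 0x4A idx=1: raw=0x4E007 flags P=1 W=1 U=1 S=0
  [3] read 0x4E idx=24: raw=0x52007 flags P=1 W=1 U=1 S=0
  → PA=0x52722  (4 entries read)
#7 VA=0x6040041CF0B (r,kernel):
  TLB hit vpn=0x6040041C → PA=0x2FF0B

TLB: [["0x6040041C", "0x2F"], ["0x982C0C18", "0x39"], ["0x885C301E", "0x45"], ["0xC0218", "0x52"]]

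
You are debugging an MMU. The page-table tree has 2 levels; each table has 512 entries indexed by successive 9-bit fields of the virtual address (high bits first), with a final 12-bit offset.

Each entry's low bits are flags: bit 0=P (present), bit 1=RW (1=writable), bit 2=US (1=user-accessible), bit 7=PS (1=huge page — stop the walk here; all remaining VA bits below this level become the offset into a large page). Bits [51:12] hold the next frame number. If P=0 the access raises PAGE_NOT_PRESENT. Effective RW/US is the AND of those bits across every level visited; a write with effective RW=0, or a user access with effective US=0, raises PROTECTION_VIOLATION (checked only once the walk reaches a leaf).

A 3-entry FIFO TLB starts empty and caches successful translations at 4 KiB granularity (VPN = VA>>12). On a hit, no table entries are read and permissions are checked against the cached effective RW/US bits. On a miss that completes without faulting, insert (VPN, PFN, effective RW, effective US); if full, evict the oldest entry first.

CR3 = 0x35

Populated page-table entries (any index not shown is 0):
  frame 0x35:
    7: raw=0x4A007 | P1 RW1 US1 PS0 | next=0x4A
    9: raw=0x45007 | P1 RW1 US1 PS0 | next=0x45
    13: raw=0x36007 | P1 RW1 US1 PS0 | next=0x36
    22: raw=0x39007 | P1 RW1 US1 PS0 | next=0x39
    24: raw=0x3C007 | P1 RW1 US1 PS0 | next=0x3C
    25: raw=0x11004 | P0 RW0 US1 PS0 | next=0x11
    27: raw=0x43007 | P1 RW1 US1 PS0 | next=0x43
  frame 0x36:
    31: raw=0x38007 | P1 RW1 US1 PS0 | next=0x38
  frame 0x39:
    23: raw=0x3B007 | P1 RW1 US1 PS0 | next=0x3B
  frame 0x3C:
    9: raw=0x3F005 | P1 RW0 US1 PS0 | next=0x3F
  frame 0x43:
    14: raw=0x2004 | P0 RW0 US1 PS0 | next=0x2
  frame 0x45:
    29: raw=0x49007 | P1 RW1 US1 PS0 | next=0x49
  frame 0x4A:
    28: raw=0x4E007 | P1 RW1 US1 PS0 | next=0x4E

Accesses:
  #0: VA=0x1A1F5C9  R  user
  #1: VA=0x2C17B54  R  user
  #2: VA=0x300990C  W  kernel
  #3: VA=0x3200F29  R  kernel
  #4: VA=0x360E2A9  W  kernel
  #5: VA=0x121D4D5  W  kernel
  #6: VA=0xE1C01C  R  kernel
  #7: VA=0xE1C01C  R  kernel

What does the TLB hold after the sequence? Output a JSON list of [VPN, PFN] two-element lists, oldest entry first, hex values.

Per-access translation:
#0 VA=0x1A1F5C9 (r,user):
  L0 @0x35[13] → 0x36007  P=1,RW=1,US=1,PS=0
  L1 @0x36[31] → 0x38007  P=1,RW=1,US=1,PS=0
  ⇒ phys 0x385C9  [2 reads]
#1 VA=0x2C17B54 (r,user):
  L0 @0x35[22] → 0x39007  P=1,RW=1,US=1,PS=0
  L1 @0x39[23] → 0x3B007  P=1,RW=1,US=1,PS=0
  ⇒ phys 0x3BB54  [2 reads]
#2 VA=0x300990C (w,kernel):
  L0 @0x35[24] → 0x3C007  P=1,RW=1,US=1,PS=0
  L1 @0x3C[9] → 0x3F005  P=1,RW=0,US=1,PS=0
  ✗ PROTECTION_VIOLATION  [2 reads]
#3 VA=0x3200F29 (r,kernel):
  L0 @0x35[25] → 0x11004  P=0,RW=0,US=1,PS=0
  ✗ PAGE_NOT_PRESENT  [1 reads]
#4 VA=0x360E2A9 (w,kernel):
  L0 @0x35[27] → 0x43007  P=1,RW=1,US=1,PS=0
  L1 @0x43[14] → 0x2004  P=0,RW=0,US=1,PS=0
  ✗ PAGE_NOT_PRESENT  [2 reads]
#5 VA=0x121D4D5 (w,kernel):
  L0 @0x35[9] → 0x45007  P=1,RW=1,US=1,PS=0
  L1 @0x45[29] → 0x49007  P=1,RW=1,US=1,PS=0
  ⇒ phys 0x494D5  [2 reads]
#6 VA=0xE1C01C (r,kernel):
  L0 @0x35[7] → 0x4A007  P=1,RW=1,US=1,PS=0
  L1 @0x4A[28] → 0x4E007  P=1,RW=1,US=1,PS=0
  ⇒ phys 0x4E01C  [2 reads]
#7 VA=0xE1C01C (r,kernel):
  TLB hit vpn=0xE1C → PA=0x4E01C

TLB: [["0x2C17", "0x3B"], ["0x121D", "0x49"], ["0xE1C", "0x4E"]]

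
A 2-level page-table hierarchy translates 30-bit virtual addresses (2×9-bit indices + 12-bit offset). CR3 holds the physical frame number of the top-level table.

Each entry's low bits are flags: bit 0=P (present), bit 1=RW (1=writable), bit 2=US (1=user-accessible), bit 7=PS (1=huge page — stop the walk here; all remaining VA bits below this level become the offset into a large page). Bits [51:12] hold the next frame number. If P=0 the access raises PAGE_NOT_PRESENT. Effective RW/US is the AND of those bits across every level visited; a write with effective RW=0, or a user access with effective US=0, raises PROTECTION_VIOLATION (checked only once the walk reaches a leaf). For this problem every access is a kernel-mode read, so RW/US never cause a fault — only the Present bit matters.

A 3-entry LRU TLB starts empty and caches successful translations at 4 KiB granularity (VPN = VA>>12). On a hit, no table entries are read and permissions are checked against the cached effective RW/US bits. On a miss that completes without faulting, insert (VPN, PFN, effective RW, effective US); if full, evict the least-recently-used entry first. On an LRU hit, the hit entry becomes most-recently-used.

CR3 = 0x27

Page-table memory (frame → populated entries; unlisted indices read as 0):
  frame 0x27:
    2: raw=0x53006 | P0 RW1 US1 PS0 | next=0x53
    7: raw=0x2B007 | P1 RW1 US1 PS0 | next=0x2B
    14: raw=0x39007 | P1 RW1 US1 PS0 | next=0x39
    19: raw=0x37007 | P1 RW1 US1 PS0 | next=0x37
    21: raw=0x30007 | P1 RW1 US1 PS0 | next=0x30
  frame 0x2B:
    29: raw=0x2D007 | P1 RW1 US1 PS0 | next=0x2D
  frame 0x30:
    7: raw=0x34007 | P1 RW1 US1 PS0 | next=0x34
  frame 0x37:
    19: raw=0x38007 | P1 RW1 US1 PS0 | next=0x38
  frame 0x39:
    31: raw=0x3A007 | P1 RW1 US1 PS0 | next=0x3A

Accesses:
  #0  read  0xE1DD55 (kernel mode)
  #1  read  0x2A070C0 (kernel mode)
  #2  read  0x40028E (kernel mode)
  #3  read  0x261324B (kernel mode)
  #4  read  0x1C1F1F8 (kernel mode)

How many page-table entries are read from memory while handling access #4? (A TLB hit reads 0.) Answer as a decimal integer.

Trace:
#0 VA=0xE1DD55 (r,kernel):
  L0: frame=0x27 idx=7 entry=0x2B007 [P=1 RW=1 US=1 PS=0]
  L1: frame=0x2B idx=29 entry=0x2D007 [P=1 RW=1 US=1 PS=0]
  → PA=0x2DD55  (2 entries read)
#1 VA=0x2A070C0 (r,kernel):
  L0: frame=0x27 idx=21 entry=0x30007 [P=1 RW=1 US=1 PS=0]
  L1: frame=0x30 idx=7 entry=0x34007 [P=1 RW=1 US=1 PS=0]
  → PA=0x340C0  (2 entries read)
#2 VA=0x40028E (r,kernel):
  L0: frame=0x27 idx=2 entry=0x53006 [P=0 RW=1 US=1 PS=0]
  → PAGE_NOT_PRESENT  (1 entries read)
#3 VA=0x261324B (r,kernel):
  L0: frame=0x27 idx=19 entry=0x37007 [P=1 RW=1 US=1 PS=0]
  L1: frame=0x37 idx=19 entry=0x38007 [P=1 RW=1 US=1 PS=0]
  → PA=0x3824B  (2 entries read)
#4 VA=0x1C1F1F8 (r,kernel):
  L0: frame=0x27 idx=14 entry=0x39007 [P=1 RW=1 US=1 PS=0]
  L1: frame=0x39 idx=31 entry=0x3A007 [P=1 RW=1 US=1 PS=0]
  → PA=0x3A1F8  (2 entries read)

Entries read for #4: 2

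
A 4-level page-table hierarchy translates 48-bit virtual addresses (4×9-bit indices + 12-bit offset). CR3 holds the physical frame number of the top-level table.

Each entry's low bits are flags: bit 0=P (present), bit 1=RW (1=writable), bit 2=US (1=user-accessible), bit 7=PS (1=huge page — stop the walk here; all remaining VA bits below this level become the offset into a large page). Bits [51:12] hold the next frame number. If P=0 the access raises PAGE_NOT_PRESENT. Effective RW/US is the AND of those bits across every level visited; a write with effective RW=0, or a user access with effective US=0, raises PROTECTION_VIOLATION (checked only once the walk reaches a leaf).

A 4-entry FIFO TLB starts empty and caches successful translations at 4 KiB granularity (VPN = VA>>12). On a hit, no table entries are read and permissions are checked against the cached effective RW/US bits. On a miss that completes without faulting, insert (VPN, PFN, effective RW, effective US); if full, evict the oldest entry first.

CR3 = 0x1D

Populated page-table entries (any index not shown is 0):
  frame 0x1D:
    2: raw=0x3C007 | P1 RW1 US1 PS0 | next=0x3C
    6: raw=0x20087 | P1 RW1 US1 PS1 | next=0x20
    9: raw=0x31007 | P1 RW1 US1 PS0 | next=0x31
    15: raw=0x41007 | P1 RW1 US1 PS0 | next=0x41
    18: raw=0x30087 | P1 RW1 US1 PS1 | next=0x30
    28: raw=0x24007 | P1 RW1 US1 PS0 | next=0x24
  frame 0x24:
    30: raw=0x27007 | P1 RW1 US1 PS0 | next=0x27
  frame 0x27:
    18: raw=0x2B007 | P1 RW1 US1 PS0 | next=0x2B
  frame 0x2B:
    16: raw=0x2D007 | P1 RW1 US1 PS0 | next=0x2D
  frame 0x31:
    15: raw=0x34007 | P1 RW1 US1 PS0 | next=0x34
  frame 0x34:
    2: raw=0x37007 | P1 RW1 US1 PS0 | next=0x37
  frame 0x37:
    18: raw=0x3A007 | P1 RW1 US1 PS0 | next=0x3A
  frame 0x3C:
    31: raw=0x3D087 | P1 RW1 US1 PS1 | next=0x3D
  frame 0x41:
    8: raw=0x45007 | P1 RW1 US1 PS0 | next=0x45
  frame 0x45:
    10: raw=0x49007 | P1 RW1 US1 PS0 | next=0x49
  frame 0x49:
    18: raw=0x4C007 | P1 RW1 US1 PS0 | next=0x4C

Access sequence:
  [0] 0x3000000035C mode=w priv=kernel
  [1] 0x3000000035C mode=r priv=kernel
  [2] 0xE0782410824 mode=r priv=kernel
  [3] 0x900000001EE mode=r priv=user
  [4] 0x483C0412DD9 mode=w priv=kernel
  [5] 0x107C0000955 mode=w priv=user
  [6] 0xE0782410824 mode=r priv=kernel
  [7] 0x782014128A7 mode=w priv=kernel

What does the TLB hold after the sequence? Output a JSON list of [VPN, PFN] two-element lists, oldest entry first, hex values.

Per-access translation:
#0 VA=0x3000000035C (w,kernel):
  lvl0: tbl 0x1D, slot 6 ⇒ 0x20087 (P1/RW1/US1/PS1)
  ⇒ phys 0x2035C (huge @L0)  [1 reads]
#1 VA=0x3000000035C (r,kernel):
  TLB hit vpn=0x30000000 → PA=0x2035C
#2 VA=0xE0782410824 (r,kernel):
  lvl0: tbl 0x1D, slot 28 ⇒ 0x24007 (P1/RW1/US1/PS0)
  lvl1: tbl 0x24, slot 30 ⇒ 0x27007 (P1/RW1/US1/PS0)
  lvl2: tbl 0x27, slot 18 ⇒ 0x2B007 (P1/RW1/US1/PS0)
  lvl3: tbl 0x2B, slot 16 ⇒ 0x2D007 (P1/RW1/US1/PS0)
  ⇒ phys 0x2D824  [4 reads]
#3 VA=0x900000001EE (r,user):
  lvl0: tbl 0x1D, slot 18 ⇒ 0x30087 (P1/RW1/US1/PS1)
  ⇒ phys 0x301EE (huge @L0)  [1 reads]
#4 VA=0x483C0412DD9 (w,kernel):
  lvl0: tbl 0x1D, slot 9 ⇒ 0x31007 (P1/RW1/US1/PS0)
  lvl1: tbl 0x31, slot 15 ⇒ 0x34007 (P1/RW1/US1/PS0)
  lvl2: tbl 0x34, slot 2 ⇒ 0x37007 (P1/RW1/US1/PS0)
  lvl3: tbl 0x37, slot 18 ⇒ 0x3A007 (P1/RW1/US1/PS0)
  ⇒ phys 0x3ADD9  [4 reads]
#5 VA=0x107C0000955 (w,user):
  lvl0: tbl 0x1D, slot 2 ⇒ 0x3C007 (P1/RW1/US1/PS0)
  lvl1: tbl 0x3C, slot 31 ⇒ 0x3D087 (P1/RW1/US1/PS1)
  ⇒ phys 0x3D955 (huge @L1)  [2 reads]
#6 VA=0xE0782410824 (r,kernel):
  TLB hit vpn=0xE0782410 → PA=0x2D824
#7 VA=0x782014128A7 (w,kernel):
  lvl0: tbl 0x1D, slot 15 ⇒ 0x41007 (P1/RW1/US1/PS0)
  lvl1: tbl 0x41, slot 8 ⇒ 0x45007 (P1/RW1/US1/PS0)
  lvl2: tbl 0x45, slot 10 ⇒ 0x49007 (P1/RW1/US1/PS0)
  lvl3: tbl 0x49, slot 18 ⇒ 0x4C007 (P1/RW1/US1/PS0)
  ⇒ phys 0x4C8A7  [4 reads]

TLB: [["0x90000000", "0x30"], ["0x483C0412", "0x3A"], ["0x107C0000", "0x3D"], ["0x78201412", "0x4C"]]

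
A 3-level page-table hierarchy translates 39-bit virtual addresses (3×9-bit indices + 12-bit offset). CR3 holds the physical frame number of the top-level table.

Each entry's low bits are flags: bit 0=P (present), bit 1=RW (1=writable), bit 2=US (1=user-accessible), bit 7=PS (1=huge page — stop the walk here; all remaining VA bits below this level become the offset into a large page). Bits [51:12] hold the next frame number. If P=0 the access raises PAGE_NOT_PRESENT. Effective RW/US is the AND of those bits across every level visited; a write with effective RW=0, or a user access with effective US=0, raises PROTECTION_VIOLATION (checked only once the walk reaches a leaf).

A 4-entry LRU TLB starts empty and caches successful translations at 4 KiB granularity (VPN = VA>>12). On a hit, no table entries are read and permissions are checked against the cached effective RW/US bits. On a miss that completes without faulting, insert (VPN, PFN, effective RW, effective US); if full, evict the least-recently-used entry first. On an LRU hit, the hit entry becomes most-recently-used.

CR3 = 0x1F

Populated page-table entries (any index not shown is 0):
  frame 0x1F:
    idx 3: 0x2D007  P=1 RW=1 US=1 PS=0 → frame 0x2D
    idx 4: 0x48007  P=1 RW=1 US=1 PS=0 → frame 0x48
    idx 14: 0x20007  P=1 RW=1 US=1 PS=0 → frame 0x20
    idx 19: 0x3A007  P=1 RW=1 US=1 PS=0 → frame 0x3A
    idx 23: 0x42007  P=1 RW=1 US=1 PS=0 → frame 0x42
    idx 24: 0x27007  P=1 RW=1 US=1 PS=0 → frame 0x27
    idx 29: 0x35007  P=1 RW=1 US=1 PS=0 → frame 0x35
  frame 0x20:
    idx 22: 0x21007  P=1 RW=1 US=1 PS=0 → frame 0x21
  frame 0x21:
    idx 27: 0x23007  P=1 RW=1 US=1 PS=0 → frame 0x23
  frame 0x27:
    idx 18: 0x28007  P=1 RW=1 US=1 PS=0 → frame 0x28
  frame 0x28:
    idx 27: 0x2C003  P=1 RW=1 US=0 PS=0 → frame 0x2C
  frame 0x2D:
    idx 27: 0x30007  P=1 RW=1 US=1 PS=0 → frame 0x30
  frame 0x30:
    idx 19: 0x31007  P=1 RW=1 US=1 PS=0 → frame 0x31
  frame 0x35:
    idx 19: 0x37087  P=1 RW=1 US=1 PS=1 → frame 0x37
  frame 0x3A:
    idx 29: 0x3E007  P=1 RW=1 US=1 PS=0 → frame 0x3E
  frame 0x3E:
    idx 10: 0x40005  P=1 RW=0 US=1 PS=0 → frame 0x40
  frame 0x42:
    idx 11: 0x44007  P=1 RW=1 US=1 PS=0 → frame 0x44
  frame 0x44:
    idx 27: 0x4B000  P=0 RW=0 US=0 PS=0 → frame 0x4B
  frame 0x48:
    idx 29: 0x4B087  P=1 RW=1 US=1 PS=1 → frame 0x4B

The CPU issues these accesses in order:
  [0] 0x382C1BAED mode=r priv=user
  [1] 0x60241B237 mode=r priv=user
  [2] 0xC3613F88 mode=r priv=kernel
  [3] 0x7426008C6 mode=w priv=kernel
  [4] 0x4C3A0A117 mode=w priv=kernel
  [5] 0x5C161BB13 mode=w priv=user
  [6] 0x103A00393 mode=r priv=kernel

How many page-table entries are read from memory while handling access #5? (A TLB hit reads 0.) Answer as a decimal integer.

Per-access translation:
#0 VA=0x382C1BAED (r,user):
  L0: frame=0x1F idx=14 entry=0x20007 [P=1 RW=1 US=1 PS=0]
  L1: frame=0x20 idx=22 entry=0x21007 [P=1 RW=1 US=1 PS=0]
  L2: frame=0x21 idx=27 entry=0x23007 [P=1 RW=1 US=1 PS=0]
  ✓ 0x23AED  — 3 lookups
#1 VA=0x60241B237 (r,user):
  L0: frame=0x1F idx=24 entry=0x27007 [P=1 RW=1 US=1 PS=0]
  L1: frame=0x27 idx=18 entry=0x28007 [P=1 RW=1 US=1 PS=0]
  L2: frame=0x28 idx=27 entry=0x2C003 [P=1 RW=1 US=0 PS=0]
  ✗ PROTECTION_VIOLATION  [3 reads]
#2 VA=0xC3613F88 (r,kernel):
  L0: frame=0x1F idx=3 entry=0x2D007 [P=1 RW=1 US=1 PS=0]
  L1: frame=0x2D idx=27 entry=0x30007 [P=1 RW=1 US=1 PS=0]
  L2: frame=0x30 idx=19 entry=0x31007 [P=1 RW=1 US=1 PS=0]
  ✓ 0x31F88  — 3 lookups
#3 VA=0x7426008C6 (w,kernel):
  L0: frame=0x1F idx=29 entry=0x35007 [P=1 RW=1 US=1 PS=0]
  L1: frame=0x35 idx=19 entry=0x37087 [P=1 RW=1 US=1 PS=1]
  ✓ 0x378C6 (huge @L1)  — 2 lookups
#4 VA=0x4C3A0A117 (w,kernel):
  L0: frame=0x1F idx=19 entry=0x3A007 [P=1 RW=1 US=1 PS=0]
  L1: frame=0x3A idx=29 entry=0x3E007 [P=1 RW=1 US=1 PS=0]
  L2: frame=0x3E idx=10 entry=0x40005 [P=1 RW=0 US=1 PS=0]
  ✗ PROTECTION_VIOLATION  [3 reads]
#5 VA=0x5C161BB13 (w,user):
  L0: frame=0x1F idx=23 entry=0x42007 [P=1 RW=1 US=1 PS=0]
  L1: frame=0x42 idx=11 entry=0x44007 [P=1 RW=1 US=1 PS=0]
  L2: frame=0x44 idx=27 entry=0x4B000 [P=0 RW=0 US=0 PS=0]
  ✗ PAGE_NOT_PRESENT  [3 reads]
#6 VA=0x103A00393 (r,kernel):
  L0: frame=0x1F idx=4 entry=0x48007 [P=1 RW=1 US=1 PS=0]
  L1: frame=0x48 idx=29 entry=0x4B087 [P=1 RW=1 US=1 PS=1]
  ✓ 0x4B393 (huge @L1)  — 2 lookups

Entries read for #5: 3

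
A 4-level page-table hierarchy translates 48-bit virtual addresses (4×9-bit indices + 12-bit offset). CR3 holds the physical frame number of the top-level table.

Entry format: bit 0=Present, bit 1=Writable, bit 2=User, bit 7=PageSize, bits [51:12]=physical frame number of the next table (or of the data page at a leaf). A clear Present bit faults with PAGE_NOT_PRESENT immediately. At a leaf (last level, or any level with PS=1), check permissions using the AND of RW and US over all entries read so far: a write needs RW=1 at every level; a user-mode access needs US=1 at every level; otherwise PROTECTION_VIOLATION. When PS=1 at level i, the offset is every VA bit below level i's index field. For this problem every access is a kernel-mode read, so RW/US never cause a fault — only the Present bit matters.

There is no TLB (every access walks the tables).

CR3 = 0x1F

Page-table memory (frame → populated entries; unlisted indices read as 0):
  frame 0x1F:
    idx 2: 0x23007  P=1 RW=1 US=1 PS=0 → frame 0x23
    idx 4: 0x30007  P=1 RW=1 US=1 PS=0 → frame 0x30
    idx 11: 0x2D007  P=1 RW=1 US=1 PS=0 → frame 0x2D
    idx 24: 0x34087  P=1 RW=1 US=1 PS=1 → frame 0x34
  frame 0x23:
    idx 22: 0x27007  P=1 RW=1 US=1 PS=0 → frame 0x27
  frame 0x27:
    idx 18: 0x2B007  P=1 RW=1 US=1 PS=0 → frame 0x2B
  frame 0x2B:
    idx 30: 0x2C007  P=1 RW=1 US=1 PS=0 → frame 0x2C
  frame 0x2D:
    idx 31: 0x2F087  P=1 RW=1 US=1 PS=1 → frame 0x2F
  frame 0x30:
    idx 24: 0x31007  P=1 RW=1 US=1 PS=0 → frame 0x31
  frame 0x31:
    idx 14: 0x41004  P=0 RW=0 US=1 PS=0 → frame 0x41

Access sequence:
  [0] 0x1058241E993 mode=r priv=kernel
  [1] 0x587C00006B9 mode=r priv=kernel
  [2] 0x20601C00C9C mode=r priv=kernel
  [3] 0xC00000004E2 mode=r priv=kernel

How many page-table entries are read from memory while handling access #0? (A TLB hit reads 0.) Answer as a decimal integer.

Walk each access:
#0 VA=0x1058241E993 (r,kernel):
  [0] read 0x1F idx=2: raw=0x23007 flags P=1 W=1 U=1 S=0
  [1] read 0x23 idx=22: raw=0x27007 flags P=1 W=1 U=1 S=0
  [2] read 0x27 idx=18: raw=0x2B007 flags P=1 W=1 U=1 S=0
  [3] read 0x2B idx=30: raw=0x2C007 flags P=1 W=1 U=1 S=0
  ⇒ phys 0x2C993  [4 reads]
#1 VA=0x587C00006B9 (r,kernel):
  [0] read 0x1F idx=11: raw=0x2D007 flags P=1 W=1 U=1 S=0
  [1] read 0x2D idx=31: raw=0x2F087 flags P=1 W=1 U=1 S=1
  ⇒ phys 0x2F6B9 (huge @L1)  [2 reads]
#2 VA=0x20601C00C9C (r,kernel):
  [0] read 0x1F idx=4: raw=0x30007 flags P=1 W=1 U=1 S=0
  [1] read 0x30 idx=24: raw=0x31007 flags P=1 W=1 U=1 S=0
  [2] read 0x31 idx=14: raw=0x41004 flags P=0 W=0 U=1 S=0
  ✗ PAGE_NOT_PRESENT  [3 reads]
#3 VA=0xC00000004E2 (r,kernel):
  [0] read 0x1F idx=24: raw=0x34087 flags P=1 W=1 U=1 S=1
  ⇒ phys 0x344E2 (huge @L0)  [1 reads]

Entries read for #0: 4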